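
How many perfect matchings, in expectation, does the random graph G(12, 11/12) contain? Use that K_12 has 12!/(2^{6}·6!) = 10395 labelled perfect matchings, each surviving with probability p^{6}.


K_12 has 12!/(2^{6}·6!) = 10395 labelled perfect matchings.
For each such perfect matching H, let X_H = 1 if all 6 edges of H are present in G. Then P[X_H = 1] = p^{6} = (11/12)^{6} = 1771561/2985984.
By linearity: E[X] = Σ_H E[X_H] = 10395 · p^{6} = 10395 · 1771561/2985984 = 682050985/110592.
Numerically: E[X] ≈ 6167.

E[X] = 10395 · (11/12)^{6} = 682050985/110592 ≈ 6167.


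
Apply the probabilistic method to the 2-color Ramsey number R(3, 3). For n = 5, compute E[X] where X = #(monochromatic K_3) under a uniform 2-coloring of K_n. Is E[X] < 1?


E[X] = C(5, 3) · 2^{1 − 3} = 10 · 2^{−2} = 10/4.
As a reduced fraction: E[X] = 5/2 ≈ 2.50000.
Is E[X] < 1? NO.
Since E[X] ≥ 1, the first-moment bound is inconclusive at n = 5; it does NOT by itself certify R(3, 3) > 5.

E[X] = 5/2 ≈ 2.50000; E[X] ≥ 1; first-moment method inconclusive here.


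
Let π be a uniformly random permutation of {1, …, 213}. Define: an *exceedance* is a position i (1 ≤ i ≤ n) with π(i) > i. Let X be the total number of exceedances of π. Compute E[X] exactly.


Write X = Σ_{i=1}^{213} X_i, where X_i = 1_{π(i) > i}.
For each fixed i, π(i) is uniform over {1, …, 213} (marginal of a uniform permutation), so P[π(i) > i] = (n − i)/n. Summing: Σ_{i=1}^{213} (n − i)/n = (0 + 1 + … + 212)/213 = 213(213 − 1)/(2·213) = (213 − 1)/2.
Hence E[X] = Σ_{i=1}^{213} (213 − i)/213 = 106 ≈ 106.000.

E[X] = 106 = 106.000.


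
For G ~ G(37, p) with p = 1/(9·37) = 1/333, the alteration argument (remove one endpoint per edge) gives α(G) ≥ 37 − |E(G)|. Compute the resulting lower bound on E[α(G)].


E[|E(G)|] = C(37, 2)·p = 666 · (1/333) = 2.
E[α(G)] ≥ n − E[|E(G)|] = 37 − 2 = 35.
Numerically: ≈ 35.000.
(This is only a lower bound; the true E[α(G)] may be larger.)

E[α(G)] ≥ 35 ≈ 35.000.


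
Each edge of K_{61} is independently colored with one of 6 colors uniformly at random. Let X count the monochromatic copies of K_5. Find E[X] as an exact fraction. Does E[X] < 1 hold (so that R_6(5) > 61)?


E[X] = C(61, 5) · 6^{1 − 10} = 5949147 · 6^{−9} = 5949147/10077696.
As a reduced fraction: E[X] = 1983049/3359232 ≈ 0.590.
Is E[X] < 1? YES.
Since E[X] < 1, there exists a 6-coloring of K_{61} with no monochromatic K_5; hence R_6(5) > 61.

E[X] = 1983049/3359232 ≈ 0.590; E[X] < 1, so R_6(5) > 61.


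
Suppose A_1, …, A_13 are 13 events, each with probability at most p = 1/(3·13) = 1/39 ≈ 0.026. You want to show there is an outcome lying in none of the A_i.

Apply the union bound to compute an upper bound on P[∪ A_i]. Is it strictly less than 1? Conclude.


Union bound: P[∪_{i=1}^{13} A_i] ≤ Σ_i P[A_i] ≤ 13·p = 13·(1/39) = 1/3.
Numerically: 1/3 ≈ 0.333.
Is 1/3 < 1? YES.
Since P[∪ A_i] ≤ 1/3 < 1, the complement has P[∩ A_i^c] ≥ 1 − 1/3 = 2/3 > 0, so some outcome avoids every A_i.

13·p = 1/3 ≈ 0.333; existence CERTIFIED by the union bound.


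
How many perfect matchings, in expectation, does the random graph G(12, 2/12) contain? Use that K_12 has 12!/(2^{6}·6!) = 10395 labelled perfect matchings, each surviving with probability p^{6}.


K_12 has 12!/(2^{6}·6!) = 10395 labelled perfect matchings.
For each such perfect matching H, let X_H = 1 if all 6 edges of H are present in G. Then P[X_H = 1] = p^{6} = (1/6)^{6} = 1/46656.
Summing the indicators: E[X] = Σ_H E[X_H] = 10395 · p^{6} = 10395 · 1/46656 = 385/1728.
Numerically: E[X] ≈ 0.223.

E[X] = 10395 · (1/6)^{6} = 385/1728 ≈ 0.223.


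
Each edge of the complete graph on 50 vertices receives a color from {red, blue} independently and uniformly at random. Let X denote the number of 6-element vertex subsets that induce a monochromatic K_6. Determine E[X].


Let X = Σ_S X_S over the C(50, 6) = 15890700 subsets S of size 6, where X_S = 1 if the K_6 on S is monochromatic.
For a fixed S, the K_6 on S has C(6, 2) = 15 edges. P[all 15 edges red] = (1/2)^15, and likewise for blue, so P[monochromatic] = 2·(1/2)^15 = 2^{1 − 15} = 1/16384.
By linearity: E[X] = C(50, 6) · 2^{1 − 15} = 15890700 · 1/16384 = 3972675/4096.
Numerically: E[X] ≈ 969.8914.

E[X] = C(50,6)·2^(1−C(6,2)) = 3972675/4096 ≈ 969.8914.


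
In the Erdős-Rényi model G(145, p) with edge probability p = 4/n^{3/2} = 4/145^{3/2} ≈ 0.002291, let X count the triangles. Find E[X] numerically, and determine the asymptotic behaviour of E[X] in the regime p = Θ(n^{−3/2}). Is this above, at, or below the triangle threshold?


Number of potential triangles: C(145, 3) = 497640.
Each occurs with probability p³ ≈ (0.002291)³ ≈ 1.202331e-08.
By linearity: E[X] = C(145, 3)·p³ ≈ 497640 · 1.202331e-08 ≈ 0.0060.
Since α = 3/2 > 1, p = c/n^{3/2} = o(1/n) is below the triangle threshold p ~ 1/n. Asymptotically E[X] ~ (c³/6)·n^{3(1−α)} = (4³/6)·n^{-1.5} → 0, so by Markov's inequality G has no triangles w.h.p.

E[X] ≈ 0.0060; in regime p = Θ(1/n^{3/2}) E[X] tends to 0 (below the triangle threshold p ~ 1/n).


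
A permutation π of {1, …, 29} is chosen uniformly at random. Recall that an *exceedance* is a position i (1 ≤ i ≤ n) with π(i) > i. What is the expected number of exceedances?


Write X = Σ_{i=1}^{29} X_i, where X_i = 1_{π(i) > i}.
For each fixed i, π(i) is uniform over {1, …, 29} (marginal of a uniform permutation), so P[π(i) > i] = (n − i)/n. Summing: Σ_{i=1}^{29} (n − i)/n = (0 + 1 + … + 28)/29 = 29(29 − 1)/(2·29) = (29 − 1)/2.
Hence E[X] = Σ_{i=1}^{29} (29 − i)/29 = 14 ≈ 14.0000.

E[X] = 14 = 14.0000.


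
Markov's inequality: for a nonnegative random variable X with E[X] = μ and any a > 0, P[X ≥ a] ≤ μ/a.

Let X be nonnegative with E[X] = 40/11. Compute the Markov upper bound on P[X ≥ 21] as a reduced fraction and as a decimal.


μ = E[X] = 40/11, a = 21.
Markov: P[X ≥ 21] ≤ μ/a = (40/11)/21 = 40/231.
Numerically: ≈ 0.173160.
(Since a = 21 > μ = 3.636364, the bound 40/231 is < 1 and informative.)

P[X ≥ 21] ≤ 40/231 ≈ 0.173160.


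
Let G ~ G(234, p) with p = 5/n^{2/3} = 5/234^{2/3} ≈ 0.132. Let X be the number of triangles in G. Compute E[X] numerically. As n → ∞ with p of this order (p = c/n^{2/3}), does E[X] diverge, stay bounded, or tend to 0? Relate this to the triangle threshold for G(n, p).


Number of potential triangles: C(234, 3) = 2108184.
Each occurs with probability p³ ≈ (0.132)³ ≈ 2.28285e-03.
By linearity: E[X] = C(234, 3)·p³ ≈ 2108184 · 2.28285e-03 ≈ 4812.678.
Since α = 2/3 < 1, p = c/n^{2/3} ≫ 1/n is above the triangle threshold p ~ 1/n. Asymptotically E[X] ~ (c³/6)·n^{3(1−α)} = (5³/6)·n^{1} → ∞; triangles are abundant w.h.p.

E[X] ≈ 4812.678; in regime p = Θ(1/n^{2/3}) E[X] diverges (above the triangle threshold p ~ 1/n).


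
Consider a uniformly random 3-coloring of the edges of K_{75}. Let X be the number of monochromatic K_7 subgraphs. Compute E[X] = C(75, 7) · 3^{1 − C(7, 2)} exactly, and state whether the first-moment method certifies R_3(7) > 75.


E[X] = C(75, 7) · 3^{1 − 21} = 1984829850 · 3^{−20} = 1984829850/3486784401.
As a reduced fraction: E[X] = 220536650/387420489 ≈ 0.569244.
Is E[X] < 1? YES.
Since E[X] < 1, there exists a 3-coloring of K_{75} with no monochromatic K_7; hence R_3(7) > 75.

E[X] = 220536650/387420489 ≈ 0.569244; E[X] < 1, so R_3(7) > 75.


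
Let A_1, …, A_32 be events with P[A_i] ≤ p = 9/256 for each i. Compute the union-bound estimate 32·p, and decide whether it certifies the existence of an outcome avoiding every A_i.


Union bound: P[∪_{i=1}^{32} A_i] ≤ Σ_i P[A_i] ≤ 32·p = 32·(9/256) = 9/8.
Numerically: 9/8 ≈ 1.125.
Is 9/8 < 1? NO.
Since the bound 9/8 is ≥ 1, the union bound is uninformative here; it does NOT by itself certify existence.

32·p = 9/8 ≈ 1.125; existence NOT certified by the union bound.


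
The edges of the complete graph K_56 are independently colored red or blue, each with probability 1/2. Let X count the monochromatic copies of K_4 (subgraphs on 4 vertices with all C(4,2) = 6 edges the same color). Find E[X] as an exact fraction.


Let X = Σ_S X_S over the C(56, 4) = 367290 subsets S of size 4, where X_S = 1 if the K_4 on S is monochromatic.
For a fixed S, the K_4 on S has C(4, 2) = 6 edges. P[all 6 edges red] = (1/2)^6, and likewise for blue, so P[monochromatic] = 2·(1/2)^6 = 2^{1 − 6} = 1/32.
By linearity of expectation: E[X] = C(56, 4) · 2^{1 − 6} = 367290 · 1/32 = 183645/16.
Numerically: E[X] ≈ 11477.81250.

E[X] = C(56,4)·2^(1−C(4,2)) = 183645/16 ≈ 11477.81250.


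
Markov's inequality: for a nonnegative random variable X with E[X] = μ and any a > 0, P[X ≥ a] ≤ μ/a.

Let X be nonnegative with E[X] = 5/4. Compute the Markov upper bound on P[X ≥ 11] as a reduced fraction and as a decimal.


μ = E[X] = 5/4, a = 11.
Markov: P[X ≥ 11] ≤ μ/a = (5/4)/11 = 5/44.
Numerically: ≈ 0.1136.
(Since a = 11 > μ = 1.2500, the bound 5/44 is < 1 and informative.)

P[X ≥ 11] ≤ 5/44 ≈ 0.1136.


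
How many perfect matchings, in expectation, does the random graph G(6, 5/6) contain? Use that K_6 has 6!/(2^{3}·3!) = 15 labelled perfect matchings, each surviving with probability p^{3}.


K_6 has 6!/(2^{3}·3!) = 15 labelled perfect matchings.
For each such perfect matching H, let X_H = 1 if all 3 edges of H are present in G. Then P[X_H = 1] = p^{3} = (5/6)^{3} = 125/216.
By linearity of expectation: E[X] = Σ_H E[X_H] = 15 · p^{3} = 15 · 125/216 = 625/72.
Numerically: E[X] ≈ 8.6806.

E[X] = 15 · (5/6)^{3} = 625/72 ≈ 8.6806.


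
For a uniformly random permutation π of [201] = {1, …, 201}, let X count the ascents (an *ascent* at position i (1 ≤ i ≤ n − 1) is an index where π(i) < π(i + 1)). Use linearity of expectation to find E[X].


Write X = Σ X_I over i = 1, …, 200, with X_I the indicator of one ascent.
There are 200 indicators.
For each fixed i, the pair (π(i), π(i+1)) is a uniformly random ordered pair of distinct values from {1, …, 201}; by symmetry P[π(i) < π(i+1)] = 1/2.
By linearity: E[X] = 200 · (1/2) = (201 − 1) · (1/2) = 100 ≈ 100.0000.

E[X] = 100 = 100.0000.


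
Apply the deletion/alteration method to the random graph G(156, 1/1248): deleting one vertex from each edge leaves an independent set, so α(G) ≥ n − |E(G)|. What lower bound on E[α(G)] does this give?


E[|E(G)|] = C(156, 2)·p = 12090 · (1/1248) = 155/16.
E[α(G)] ≥ n − E[|E(G)|] = 156 − 155/16 = 2341/16.
Numerically: ≈ 146.31250.
(This is only a lower bound; the true E[α(G)] may be larger.)

E[α(G)] ≥ 2341/16 ≈ 146.31250.


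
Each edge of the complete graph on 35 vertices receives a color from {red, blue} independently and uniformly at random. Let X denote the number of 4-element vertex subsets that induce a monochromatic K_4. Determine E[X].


Let X = Σ_S X_S over the C(35, 4) = 52360 subsets S of size 4, where X_S = 1 if the K_4 on S is monochromatic.
For a fixed S, the K_4 on S has C(4, 2) = 6 edges. P[all 6 edges red] = (1/2)^6, and likewise for blue, so P[monochromatic] = 2·(1/2)^6 = 2^{1 − 6} = 1/32.
Summing: E[X] = C(35, 4) · 2^{1 − 6} = 52360 · 1/32 = 6545/4.
Numerically: E[X] ≈ 1636.250000.

E[X] = C(35,4)·2^(1−C(4,2)) = 6545/4 ≈ 1636.250000.


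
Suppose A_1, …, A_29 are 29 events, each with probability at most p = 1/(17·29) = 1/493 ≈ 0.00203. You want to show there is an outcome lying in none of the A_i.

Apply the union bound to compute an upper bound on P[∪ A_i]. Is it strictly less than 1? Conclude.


Union bound: P[∪_{i=1}^{29} A_i] ≤ Σ_i P[A_i] ≤ 29·p = 29·(1/493) = 1/17.
Numerically: 1/17 ≈ 0.05882.
Is 1/17 < 1? YES.
Since P[∪ A_i] ≤ 1/17 < 1, the complement has P[∩ A_i^c] ≥ 1 − 1/17 = 16/17 > 0, so some outcome avoids every A_i.

29·p = 1/17 ≈ 0.05882; existence CERTIFIED by the union bound.


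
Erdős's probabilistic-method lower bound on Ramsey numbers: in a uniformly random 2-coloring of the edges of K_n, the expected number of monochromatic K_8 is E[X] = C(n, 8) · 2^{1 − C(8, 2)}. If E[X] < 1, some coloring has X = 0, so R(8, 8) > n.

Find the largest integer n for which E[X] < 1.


We need C(n, 8) · 2^{1 − 28} < 1, i.e. C(n, 8) < 2^{28 − 1} = 134217728.
Check values of n near the boundary:
  n = 40: C(40, 8) = 76904685; 76904685 < 134217728? YES
  n = 41: C(41, 8) = 95548245; 95548245 < 134217728? YES
  n = 42: C(42, 8) = 118030185; 118030185 < 134217728? YES
  n = 43: C(43, 8) = 145008513; 145008513 < 134217728? NO
  n = 44: C(44, 8) = 177232627; 177232627 < 134217728? NO
The largest n with C(n, 8) < 134217728 is n = 42 (where E[X] = 118030185/134217728 ≈ 0.879393). Hence R(8, 8) > 42, i.e. R(8, 8) ≥ 43.

Largest n = 42; hence R(8, 8) > 42.


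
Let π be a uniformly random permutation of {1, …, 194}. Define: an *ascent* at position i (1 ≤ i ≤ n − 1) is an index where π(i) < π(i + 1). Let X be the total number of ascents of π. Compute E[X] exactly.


Write X = Σ X_I over i = 1, …, 193, with X_I the indicator of one ascent.
There are 193 indicators.
For each fixed i, the pair (π(i), π(i+1)) is a uniformly random ordered pair of distinct values from {1, …, 194}; by symmetry P[π(i) < π(i+1)] = 1/2.
By linearity: E[X] = 193 · (1/2) = (194 − 1) · (1/2) = 193/2 ≈ 96.50000.

E[X] = 193/2 = 96.50000.


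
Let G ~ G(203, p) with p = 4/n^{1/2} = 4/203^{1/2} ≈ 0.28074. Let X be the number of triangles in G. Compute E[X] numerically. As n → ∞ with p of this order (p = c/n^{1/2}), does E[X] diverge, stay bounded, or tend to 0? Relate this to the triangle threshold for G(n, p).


Number of potential triangles: C(203, 3) = 1373701.
Each occurs with probability p³ ≈ (0.28074)³ ≈ 2.2127682e-02.
By linearity: E[X] = C(203, 3)·p³ ≈ 1373701 · 2.2127682e-02 ≈ 30396.81858.
Since α = 1/2 < 1, p = c/n^{1/2} ≫ 1/n is above the triangle threshold p ~ 1/n. Asymptotically E[X] ~ (c³/6)·n^{3(1−α)} = (4³/6)·n^{1.5} → ∞; triangles are abundant w.h.p.

E[X] ≈ 30396.81858; in regime p = Θ(1/n^{1/2}) E[X] diverges (above the triangle threshold p ~ 1/n).


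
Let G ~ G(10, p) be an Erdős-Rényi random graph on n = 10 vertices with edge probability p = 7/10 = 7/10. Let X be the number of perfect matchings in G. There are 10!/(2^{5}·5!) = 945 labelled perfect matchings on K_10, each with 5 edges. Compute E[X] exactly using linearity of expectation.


K_10 has 10!/(2^{5}·5!) = 945 labelled perfect matchings.
For each such perfect matching H, let X_H = 1 if all 5 edges of H are present in G. Then P[X_H = 1] = p^{5} = (7/10)^{5} = 16807/100000.
Summing the indicators: E[X] = Σ_H E[X_H] = 945 · p^{5} = 945 · 16807/100000 = 3176523/20000.
Numerically: E[X] ≈ 158.8.

E[X] = 945 · (7/10)^{5} = 3176523/20000 ≈ 158.8.


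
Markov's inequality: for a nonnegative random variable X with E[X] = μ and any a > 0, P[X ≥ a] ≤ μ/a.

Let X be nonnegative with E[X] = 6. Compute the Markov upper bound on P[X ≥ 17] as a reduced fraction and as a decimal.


μ = E[X] = 6, a = 17.
Markov: P[X ≥ 17] ≤ μ/a = (6)/17 = 6/17.
Numerically: ≈ 0.353.
(Since a = 17 > μ = 6.000, the bound 6/17 is < 1 and informative.)

P[X ≥ 17] ≤ 6/17 ≈ 0.353.


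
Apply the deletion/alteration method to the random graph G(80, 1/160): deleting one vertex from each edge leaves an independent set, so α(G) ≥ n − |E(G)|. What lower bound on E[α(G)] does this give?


E[|E(G)|] = C(80, 2)·p = 3160 · (1/160) = 79/4.
E[α(G)] ≥ n − E[|E(G)|] = 80 − 79/4 = 241/4.
Numerically: ≈ 60.2500.
(This is only a lower bound; the true E[α(G)] may be larger.)

E[α(G)] ≥ 241/4 ≈ 60.2500.


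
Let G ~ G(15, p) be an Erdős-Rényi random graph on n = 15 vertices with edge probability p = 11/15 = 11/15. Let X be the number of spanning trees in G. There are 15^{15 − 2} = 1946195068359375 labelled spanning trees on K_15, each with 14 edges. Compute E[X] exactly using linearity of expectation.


K_15 has 15^{15 − 2} = 1946195068359375 labelled spanning trees.
For each such spanning tree H, let X_H = 1 if all 14 edges of H are present in G. Then P[X_H = 1] = p^{14} = (11/15)^{14} = 379749833583241/29192926025390625.
By linearity of expectation: E[X] = Σ_H E[X_H] = 1946195068359375 · p^{14} = 1946195068359375 · 379749833583241/29192926025390625 = 379749833583241/15.
Numerically: E[X] ≈ 2.532e+13.

E[X] = 1946195068359375 · (11/15)^{14} = 379749833583241/15 ≈ 2.532e+13.


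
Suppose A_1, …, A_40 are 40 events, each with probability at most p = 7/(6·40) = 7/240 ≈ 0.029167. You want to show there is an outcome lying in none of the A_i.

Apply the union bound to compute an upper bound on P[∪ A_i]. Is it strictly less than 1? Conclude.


Union bound: P[∪_{i=1}^{40} A_i] ≤ Σ_i P[A_i] ≤ 40·p = 40·(7/240) = 7/6.
Numerically: 7/6 ≈ 1.166667.
Is 7/6 < 1? NO.
Since the bound 7/6 is ≥ 1, the union bound is uninformative here; it does NOT by itself certify existence.

40·p = 7/6 ≈ 1.166667; existence NOT certified by the union bound.


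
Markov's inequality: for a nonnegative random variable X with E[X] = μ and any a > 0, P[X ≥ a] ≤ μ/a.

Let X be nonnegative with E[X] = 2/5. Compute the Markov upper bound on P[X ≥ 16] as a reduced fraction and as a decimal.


μ = E[X] = 2/5, a = 16.
Markov: P[X ≥ 16] ≤ μ/a = (2/5)/16 = 1/40.
Numerically: ≈ 0.025.
(Since a = 16 > μ = 0.400, the bound 1/40 is < 1 and informative.)

P[X ≥ 16] ≤ 1/40 ≈ 0.025.


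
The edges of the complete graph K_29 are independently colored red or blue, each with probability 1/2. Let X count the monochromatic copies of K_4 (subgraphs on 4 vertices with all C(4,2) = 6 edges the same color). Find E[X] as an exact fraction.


Let X = Σ_S X_S over the C(29, 4) = 23751 subsets S of size 4, where X_S = 1 if the K_4 on S is monochromatic.
For a fixed S, the K_4 on S has C(4, 2) = 6 edges. P[all 6 edges red] = (1/2)^6, and likewise for blue, so P[monochromatic] = 2·(1/2)^6 = 2^{1 − 6} = 1/32.
By linearity of expectation: E[X] = C(29, 4) · 2^{1 − 6} = 23751 · 1/32 = 23751/32.
Numerically: E[X] ≈ 742.2188.

E[X] = C(29,4)·2^(1−C(4,2)) = 23751/32 ≈ 742.2188.


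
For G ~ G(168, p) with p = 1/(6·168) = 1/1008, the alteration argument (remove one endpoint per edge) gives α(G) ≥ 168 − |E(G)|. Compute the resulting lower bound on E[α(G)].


E[|E(G)|] = C(168, 2)·p = 14028 · (1/1008) = 167/12.
E[α(G)] ≥ n − E[|E(G)|] = 168 − 167/12 = 1849/12.
Numerically: ≈ 154.08333.
(This is only a lower bound; the true E[α(G)] may be larger.)

E[α(G)] ≥ 1849/12 ≈ 154.08333.


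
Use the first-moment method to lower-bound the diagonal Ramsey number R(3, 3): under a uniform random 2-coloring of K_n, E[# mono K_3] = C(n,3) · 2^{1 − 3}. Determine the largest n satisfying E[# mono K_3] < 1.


We need C(n, 3) · 2^{1 − 3} < 1, i.e. C(n, 3) < 2^{3 − 1} = 4.
Check values of n near the boundary:
  n = 3: C(3, 3) = 1; 1 < 4? YES
  n = 4: C(4, 3) = 4; 4 < 4? NO
The largest n with C(n, 3) < 4 is n = 3 (where E[X] = 1/4 ≈ 0.2500). Hence R(3, 3) > 3, i.e. R(3, 3) ≥ 4.

Largest n = 3; hence R(3, 3) > 3.


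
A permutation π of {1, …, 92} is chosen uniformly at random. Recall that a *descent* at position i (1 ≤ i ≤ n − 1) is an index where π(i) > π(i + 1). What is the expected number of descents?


Write X = Σ X_I over i = 1, …, 91, with X_I the indicator of one descent.
There are 91 indicators.
For each fixed i, the pair (π(i), π(i+1)) is a uniformly random ordered pair of distinct values from {1, …, 92}; by symmetry P[π(i) > π(i+1)] = 1/2.
By linearity: E[X] = 91 · (1/2) = (92 − 1) · (1/2) = 91/2 ≈ 45.500000.

E[X] = 91/2 = 45.500000.


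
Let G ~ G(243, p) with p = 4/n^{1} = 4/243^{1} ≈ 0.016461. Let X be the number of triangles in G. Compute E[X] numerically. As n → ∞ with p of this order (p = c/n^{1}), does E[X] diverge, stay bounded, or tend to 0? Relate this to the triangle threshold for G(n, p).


Number of potential triangles: C(243, 3) = 2362041.
Each occurs with probability p³ ≈ (0.016461)³ ≈ 4.4602700e-06.
By linearity: E[X] = C(243, 3)·p³ ≈ 2362041 · 4.4602700e-06 ≈ 10.53534.
Here α = 1, so p = 4/n is exactly at the triangle threshold p ~ 1/n. Asymptotically E[X] → c³/6 = 4³/6 = 32/3 ≈ 10.66667, a bounded constant. In this regime the triangle count is asymptotically Poisson(c³/6).

E[X] ≈ 10.53534; in regime p = Θ(1/n^{1}) E[X] stays bounded (at the triangle threshold p ~ 1/n).


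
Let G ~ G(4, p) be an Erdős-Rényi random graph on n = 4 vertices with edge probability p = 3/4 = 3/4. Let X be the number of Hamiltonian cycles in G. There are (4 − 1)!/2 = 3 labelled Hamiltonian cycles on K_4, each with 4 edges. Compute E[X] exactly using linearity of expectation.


K_4 has (4 − 1)!/2 = 3 labelled Hamiltonian cycles.
For each such Hamiltonian cycle H, let X_H = 1 if all 4 edges of H are present in G. Then P[X_H = 1] = p^{4} = (3/4)^{4} = 81/256.
By linearity of expectation: E[X] = Σ_H E[X_H] = 3 · p^{4} = 3 · 81/256 = 243/256.
Numerically: E[X] ≈ 0.949.

E[X] = 3 · (3/4)^{4} = 243/256 ≈ 0.949.


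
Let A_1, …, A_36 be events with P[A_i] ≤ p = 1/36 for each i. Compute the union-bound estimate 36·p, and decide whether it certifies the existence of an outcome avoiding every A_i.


Union bound: P[∪_{i=1}^{36} A_i] ≤ Σ_i P[A_i] ≤ 36·p = 36·(1/36) = 1.
Numerically: 1 ≈ 1.00000.
Is 1 < 1? NO.
Since the bound 1 is ≥ 1, the union bound is uninformative here; it does NOT by itself certify existence.

36·p = 1 ≈ 1.00000; existence NOT certified by the union bound.


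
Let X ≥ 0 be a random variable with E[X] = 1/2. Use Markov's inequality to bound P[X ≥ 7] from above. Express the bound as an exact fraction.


μ = E[X] = 1/2, a = 7.
Markov: P[X ≥ 7] ≤ μ/a = (1/2)/7 = 1/14.
Numerically: ≈ 0.071429.
(Since a = 7 > μ = 0.500000, the bound 1/14 is < 1 and informative.)

P[X ≥ 7] ≤ 1/14 ≈ 0.071429.


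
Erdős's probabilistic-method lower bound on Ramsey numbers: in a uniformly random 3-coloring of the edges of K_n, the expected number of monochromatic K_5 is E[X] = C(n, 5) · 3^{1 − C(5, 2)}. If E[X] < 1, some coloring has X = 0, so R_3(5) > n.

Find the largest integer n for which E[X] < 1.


We need C(n, 5) · 3^{1 − 10} < 1, i.e. C(n, 5) < 3^{10 − 1} = 19683.
Check values of n near the boundary:
  n = 17: C(17, 5) = 6188; 6188 < 19683? YES
  n = 18: C(18, 5) = 8568; 8568 < 19683? YES
  n = 19: C(19, 5) = 11628; 11628 < 19683? YES
  n = 20: C(20, 5) = 15504; 15504 < 19683? YES
  n = 21: C(21, 5) = 20349; 20349 < 19683? NO
  n = 22: C(22, 5) = 26334; 26334 < 19683? NO
The largest n with C(n, 5) < 19683 is n = 20 (where E[X] = 5168/6561 ≈ 0.7877). Hence R_3(5) > 20, i.e. R_3(5) ≥ 21.

Largest n = 20; hence R_3(5) > 20.


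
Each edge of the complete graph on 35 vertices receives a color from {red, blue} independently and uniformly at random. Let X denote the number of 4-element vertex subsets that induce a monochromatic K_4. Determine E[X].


Let X = Σ_S X_S over the C(35, 4) = 52360 subsets S of size 4, where X_S = 1 if the K_4 on S is monochromatic.
For a fixed S, the K_4 on S has C(4, 2) = 6 edges. P[all 6 edges red] = (1/2)^6, and likewise for blue, so P[monochromatic] = 2·(1/2)^6 = 2^{1 − 6} = 1/32.
Summing: E[X] = C(35, 4) · 2^{1 − 6} = 52360 · 1/32 = 6545/4.
Numerically: E[X] ≈ 1636.25000.

E[X] = C(35,4)·2^(1−C(4,2)) = 6545/4 ≈ 1636.25000.


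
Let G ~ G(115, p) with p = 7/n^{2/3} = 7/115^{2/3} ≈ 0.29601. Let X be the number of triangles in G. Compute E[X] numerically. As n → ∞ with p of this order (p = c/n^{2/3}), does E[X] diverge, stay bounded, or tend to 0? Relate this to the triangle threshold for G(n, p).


Number of potential triangles: C(115, 3) = 246905.
Each occurs with probability p³ ≈ (0.29601)³ ≈ 2.5935728e-02.
By linearity: E[X] = C(115, 3)·p³ ≈ 246905 · 2.5935728e-02 ≈ 6403.66087.
Since α = 2/3 < 1, p = c/n^{2/3} ≫ 1/n is above the triangle threshold p ~ 1/n. Asymptotically E[X] ~ (c³/6)·n^{3(1−α)} = (7³/6)·n^{1} → ∞; triangles are abundant w.h.p.

E[X] ≈ 6403.66087; in regime p = Θ(1/n^{2/3}) E[X] diverges (above the triangle threshold p ~ 1/n).


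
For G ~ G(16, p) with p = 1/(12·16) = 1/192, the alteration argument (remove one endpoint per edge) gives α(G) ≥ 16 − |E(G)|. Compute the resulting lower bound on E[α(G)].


E[|E(G)|] = C(16, 2)·p = 120 · (1/192) = 5/8.
E[α(G)] ≥ n − E[|E(G)|] = 16 − 5/8 = 123/8.
Numerically: ≈ 15.375000.
(This is only a lower bound; the true E[α(G)] may be larger.)

E[α(G)] ≥ 123/8 ≈ 15.375000.


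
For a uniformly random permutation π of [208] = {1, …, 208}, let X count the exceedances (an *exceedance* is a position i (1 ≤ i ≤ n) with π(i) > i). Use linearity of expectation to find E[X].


Write X = Σ_{i=1}^{208} X_i, where X_i = 1_{π(i) > i}.
For each fixed i, π(i) is uniform over {1, …, 208} (marginal of a uniform permutation), so P[π(i) > i] = (n − i)/n. Summing: Σ_{i=1}^{208} (n − i)/n = (0 + 1 + … + 207)/208 = 208(208 − 1)/(2·208) = (208 − 1)/2.
Hence E[X] = Σ_{i=1}^{208} (208 − i)/208 = 207/2 ≈ 103.50000.

E[X] = 207/2 = 103.50000.


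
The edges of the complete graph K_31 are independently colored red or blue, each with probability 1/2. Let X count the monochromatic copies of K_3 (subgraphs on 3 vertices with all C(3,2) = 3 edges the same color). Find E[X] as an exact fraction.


Let X = Σ_S X_S over the C(31, 3) = 4495 subsets S of size 3, where X_S = 1 if the K_3 on S is monochromatic.
For a fixed S, the K_3 on S has C(3, 2) = 3 edges. P[all 3 edges red] = (1/2)^3, and likewise for blue, so P[monochromatic] = 2·(1/2)^3 = 2^{1 − 3} = 1/4.
Summing: E[X] = C(31, 3) · 2^{1 − 3} = 4495 · 1/4 = 4495/4.
Numerically: E[X] ≈ 1123.75000.

E[X] = C(31,3)·2^(1−C(3,2)) = 4495/4 ≈ 1123.75000.


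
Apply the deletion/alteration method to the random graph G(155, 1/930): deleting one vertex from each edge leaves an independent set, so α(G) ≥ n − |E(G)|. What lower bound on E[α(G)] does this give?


E[|E(G)|] = C(155, 2)·p = 11935 · (1/930) = 77/6.
E[α(G)] ≥ n − E[|E(G)|] = 155 − 77/6 = 853/6.
Numerically: ≈ 142.166667.
(This is only a lower bound; the true E[α(G)] may be larger.)

E[α(G)] ≥ 853/6 ≈ 142.166667.


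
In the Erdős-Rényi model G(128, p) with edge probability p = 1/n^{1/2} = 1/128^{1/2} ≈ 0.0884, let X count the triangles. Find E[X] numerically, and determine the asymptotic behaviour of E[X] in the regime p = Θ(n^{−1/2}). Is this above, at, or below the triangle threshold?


Number of potential triangles: C(128, 3) = 341376.
Each occurs with probability p³ ≈ (0.0884)³ ≈ 6.90534e-04.
By linearity: E[X] = C(128, 3)·p³ ≈ 341376 · 6.90534e-04 ≈ 235.732.
Since α = 1/2 < 1, p = c/n^{1/2} ≫ 1/n is above the triangle threshold p ~ 1/n. Asymptotically E[X] ~ (c³/6)·n^{3(1−α)} = (1³/6)·n^{1.5} → ∞; triangles are abundant w.h.p.

E[X] ≈ 235.732; in regime p = Θ(1/n^{1/2}) E[X] diverges (above the triangle threshold p ~ 1/n).


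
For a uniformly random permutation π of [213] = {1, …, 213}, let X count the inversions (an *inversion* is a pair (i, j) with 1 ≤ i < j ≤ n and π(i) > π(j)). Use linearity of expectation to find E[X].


Write X = Σ X_I over the C(213, 2) = 22578 pairs i < j, with X_I the indicator of one inversion.
There are 22578 indicators.
For each fixed pair i < j, the values π(i) and π(j) are two distinct elements of {1, …, 213} in uniformly random order; by symmetry P[π(i) > π(j)] = 1/2.
By linearity: E[X] = 22578 · (1/2) = C(213, 2) · (1/2) = 22578/2 = 11289 ≈ 11289.0000.

E[X] = 11289 = 11289.0000.


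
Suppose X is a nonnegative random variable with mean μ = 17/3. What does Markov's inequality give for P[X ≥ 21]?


μ = E[X] = 17/3, a = 21.
Markov: P[X ≥ 21] ≤ μ/a = (17/3)/21 = 17/63.
Numerically: ≈ 0.26984.
(Since a = 21 > μ = 5.66667, the bound 17/63 is < 1 and informative.)

P[X ≥ 21] ≤ 17/63 ≈ 0.26984.


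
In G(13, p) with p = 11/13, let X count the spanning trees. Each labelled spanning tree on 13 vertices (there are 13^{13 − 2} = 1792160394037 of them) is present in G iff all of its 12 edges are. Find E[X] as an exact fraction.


K_13 has 13^{13 − 2} = 1792160394037 labelled spanning trees.
For each such spanning tree H, let X_H = 1 if all 12 edges of H are present in G. Then P[X_H = 1] = p^{12} = (11/13)^{12} = 3138428376721/23298085122481.
By linearity: E[X] = Σ_H E[X_H] = 1792160394037 · p^{12} = 1792160394037 · 3138428376721/23298085122481 = 3138428376721/13.
Numerically: E[X] ≈ 2.4142e+11.

E[X] = 1792160394037 · (11/13)^{12} = 3138428376721/13 ≈ 2.4142e+11.


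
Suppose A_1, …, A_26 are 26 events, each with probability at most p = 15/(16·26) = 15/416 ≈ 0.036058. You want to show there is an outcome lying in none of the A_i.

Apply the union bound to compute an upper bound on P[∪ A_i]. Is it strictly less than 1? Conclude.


Union bound: P[∪_{i=1}^{26} A_i] ≤ Σ_i P[A_i] ≤ 26·p = 26·(15/416) = 15/16.
Numerically: 15/16 ≈ 0.937500.
Is 15/16 < 1? YES.
Since P[∪ A_i] ≤ 15/16 < 1, the complement has P[∩ A_i^c] ≥ 1 − 15/16 = 1/16 > 0, so some outcome avoids every A_i.

26·p = 15/16 ≈ 0.937500; existence CERTIFIED by the union bound.


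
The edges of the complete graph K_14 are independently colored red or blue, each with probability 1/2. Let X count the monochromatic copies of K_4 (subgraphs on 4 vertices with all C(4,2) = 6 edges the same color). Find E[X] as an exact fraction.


Let X = Σ_S X_S over the C(14, 4) = 1001 subsets S of size 4, where X_S = 1 if the K_4 on S is monochromatic.
For a fixed S, the K_4 on S has C(4, 2) = 6 edges. P[all 6 edges red] = (1/2)^6, and likewise for blue, so P[monochromatic] = 2·(1/2)^6 = 2^{1 − 6} = 1/32.
By linearity: E[X] = C(14, 4) · 2^{1 − 6} = 1001 · 1/32 = 1001/32.
Numerically: E[X] ≈ 31.281250.

E[X] = C(14,4)·2^(1−C(4,2)) = 1001/32 ≈ 31.281250.


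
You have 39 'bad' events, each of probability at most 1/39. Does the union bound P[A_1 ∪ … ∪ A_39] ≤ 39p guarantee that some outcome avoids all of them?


Union bound: P[∪_{i=1}^{39} A_i] ≤ Σ_i P[A_i] ≤ 39·p = 39·(1/39) = 1.
Numerically: 1 ≈ 1.00000.
Is 1 < 1? NO.
Since the bound 1 is ≥ 1, the union bound is uninformative here; it does NOT by itself certify existence.

39·p = 1 ≈ 1.00000; existence NOT certified by the union bound.


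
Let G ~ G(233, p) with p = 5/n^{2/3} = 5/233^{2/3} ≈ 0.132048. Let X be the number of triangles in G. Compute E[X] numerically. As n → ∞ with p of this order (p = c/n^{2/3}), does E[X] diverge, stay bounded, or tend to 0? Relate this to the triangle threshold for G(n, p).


Number of potential triangles: C(233, 3) = 2081156.
Each occurs with probability p³ ≈ (0.132048)³ ≈ 2.30249222e-03.
By linearity: E[X] = C(233, 3)·p³ ≈ 2081156 · 2.30249222e-03 ≈ 4791.845494.
Since α = 2/3 < 1, p = c/n^{2/3} ≫ 1/n is above the triangle threshold p ~ 1/n. Asymptotically E[X] ~ (c³/6)·n^{3(1−α)} = (5³/6)·n^{1} → ∞; triangles are abundant w.h.p.

E[X] ≈ 4791.845494; in regime p = Θ(1/n^{2/3}) E[X] diverges (above the triangle threshold p ~ 1/n).


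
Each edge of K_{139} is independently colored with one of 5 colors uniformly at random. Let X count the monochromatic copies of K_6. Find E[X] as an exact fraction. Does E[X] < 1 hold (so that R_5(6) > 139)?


E[X] = C(139, 6) · 5^{1 − 15} = 8979650478 · 5^{−14} = 8979650478/6103515625.
As a reduced fraction: E[X] = 8979650478/6103515625 ≈ 1.471226.
Is E[X] < 1? NO.
Since E[X] ≥ 1, the first-moment bound is inconclusive at n = 139; it does NOT by itself certify R_5(6) > 139.

E[X] = 8979650478/6103515625 ≈ 1.471226; E[X] ≥ 1; first-moment method inconclusive here.


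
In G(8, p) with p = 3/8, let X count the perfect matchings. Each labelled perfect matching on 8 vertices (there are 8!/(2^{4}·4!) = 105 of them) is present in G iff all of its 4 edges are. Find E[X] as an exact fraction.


K_8 has 8!/(2^{4}·4!) = 105 labelled perfect matchings.
For each such perfect matching H, let X_H = 1 if all 4 edges of H are present in G. Then P[X_H = 1] = p^{4} = (3/8)^{4} = 81/4096.
By linearity: E[X] = Σ_H E[X_H] = 105 · p^{4} = 105 · 81/4096 = 8505/4096.
Numerically: E[X] ≈ 2.08.

E[X] = 105 · (3/8)^{4} = 8505/4096 ≈ 2.08.


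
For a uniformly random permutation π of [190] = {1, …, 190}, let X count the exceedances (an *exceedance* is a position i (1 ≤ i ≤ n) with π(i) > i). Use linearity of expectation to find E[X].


Write X = Σ_{i=1}^{190} X_i, where X_i = 1_{π(i) > i}.
For each fixed i, π(i) is uniform over {1, …, 190} (marginal of a uniform permutation), so P[π(i) > i] = (n − i)/n. Summing: Σ_{i=1}^{190} (n − i)/n = (0 + 1 + … + 189)/190 = 190(190 − 1)/(2·190) = (190 − 1)/2.
Hence E[X] = Σ_{i=1}^{190} (190 − i)/190 = 189/2 ≈ 94.500000.

E[X] = 189/2 = 94.500000.


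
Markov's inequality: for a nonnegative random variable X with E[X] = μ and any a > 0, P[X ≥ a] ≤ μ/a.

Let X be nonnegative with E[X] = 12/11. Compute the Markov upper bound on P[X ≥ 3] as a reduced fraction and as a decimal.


μ = E[X] = 12/11, a = 3.
Markov: P[X ≥ 3] ≤ μ/a = (12/11)/3 = 4/11.
Numerically: ≈ 0.363636.
(Since a = 3 > μ = 1.090909, the bound 4/11 is < 1 and informative.)

P[X ≥ 3] ≤ 4/11 ≈ 0.363636.


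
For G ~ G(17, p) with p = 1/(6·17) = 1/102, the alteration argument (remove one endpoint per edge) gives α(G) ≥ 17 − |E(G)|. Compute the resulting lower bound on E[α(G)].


E[|E(G)|] = C(17, 2)·p = 136 · (1/102) = 4/3.
E[α(G)] ≥ n − E[|E(G)|] = 17 − 4/3 = 47/3.
Numerically: ≈ 15.667.
(This is only a lower bound; the true E[α(G)] may be larger.)

E[α(G)] ≥ 47/3 ≈ 15.667.


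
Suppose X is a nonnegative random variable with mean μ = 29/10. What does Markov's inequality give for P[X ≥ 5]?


μ = E[X] = 29/10, a = 5.
Markov: P[X ≥ 5] ≤ μ/a = (29/10)/5 = 29/50.
Numerically: ≈ 0.5800.
(Since a = 5 > μ = 2.9000, the bound 29/50 is < 1 and informative.)

P[X ≥ 5] ≤ 29/50 ≈ 0.5800.


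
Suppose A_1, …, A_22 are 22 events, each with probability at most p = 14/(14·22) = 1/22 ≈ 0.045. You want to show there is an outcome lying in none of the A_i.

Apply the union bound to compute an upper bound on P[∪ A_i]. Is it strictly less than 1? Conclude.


Union bound: P[∪_{i=1}^{22} A_i] ≤ Σ_i P[A_i] ≤ 22·p = 22·(1/22) = 1.
Numerically: 1 ≈ 1.000.
Is 1 < 1? NO.
Since the bound 1 is ≥ 1, the union bound is uninformative here; it does NOT by itself certify existence.

22·p = 1 ≈ 1.000; existence NOT certified by the union bound.


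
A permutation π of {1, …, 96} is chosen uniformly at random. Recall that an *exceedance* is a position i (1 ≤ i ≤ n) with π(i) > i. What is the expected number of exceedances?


Write X = Σ_{i=1}^{96} X_i, where X_i = 1_{π(i) > i}.
For each fixed i, π(i) is uniform over {1, …, 96} (marginal of a uniform permutation), so P[π(i) > i] = (n − i)/n. Summing: Σ_{i=1}^{96} (n − i)/n = (0 + 1 + … + 95)/96 = 96(96 − 1)/(2·96) = (96 − 1)/2.
Hence E[X] = Σ_{i=1}^{96} (96 − i)/96 = 95/2 ≈ 47.5000.

E[X] = 95/2 = 47.5000.


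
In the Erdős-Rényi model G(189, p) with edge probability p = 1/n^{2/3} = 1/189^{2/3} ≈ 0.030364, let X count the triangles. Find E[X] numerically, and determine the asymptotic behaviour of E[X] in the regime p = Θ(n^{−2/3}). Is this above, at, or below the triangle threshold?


Number of potential triangles: C(189, 3) = 1107414.
Each occurs with probability p³ ≈ (0.030364)³ ≈ 2.79947370e-05.
By linearity: E[X] = C(189, 3)·p³ ≈ 1107414 · 2.79947370e-05 ≈ 31.001764.
Since α = 2/3 < 1, p = c/n^{2/3} ≫ 1/n is above the triangle threshold p ~ 1/n. Asymptotically E[X] ~ (c³/6)·n^{3(1−α)} = (1³/6)·n^{1} → ∞; triangles are abundant w.h.p.

E[X] ≈ 31.001764; in regime p = Θ(1/n^{2/3}) E[X] diverges (above the triangle threshold p ~ 1/n).


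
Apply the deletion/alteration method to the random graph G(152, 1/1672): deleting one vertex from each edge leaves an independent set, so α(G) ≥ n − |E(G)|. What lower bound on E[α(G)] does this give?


E[|E(G)|] = C(152, 2)·p = 11476 · (1/1672) = 151/22.
E[α(G)] ≥ n − E[|E(G)|] = 152 − 151/22 = 3193/22.
Numerically: ≈ 145.13636.
(This is only a lower bound; the true E[α(G)] may be larger.)

E[α(G)] ≥ 3193/22 ≈ 145.13636.


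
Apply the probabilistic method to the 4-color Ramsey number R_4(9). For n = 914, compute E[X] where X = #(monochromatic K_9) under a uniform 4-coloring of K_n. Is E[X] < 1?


E[X] = C(914, 9) · 4^{1 − 36} = 1179217089587653905932 · 4^{−35} = 1179217089587653905932/1180591620717411303424.
As a reduced fraction: E[X] = 294804272396913476483/295147905179352825856 ≈ 0.9988357.
Is E[X] < 1? YES.
Since E[X] < 1, there exists a 4-coloring of K_{914} with no monochromatic K_9; hence R_4(9) > 914.

E[X] = 294804272396913476483/295147905179352825856 ≈ 0.9988357; E[X] < 1, so R_4(9) > 914.


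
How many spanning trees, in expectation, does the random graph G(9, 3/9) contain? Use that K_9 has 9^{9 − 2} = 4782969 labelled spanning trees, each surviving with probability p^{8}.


K_9 has 9^{9 − 2} = 4782969 labelled spanning trees.
For each such spanning tree H, let X_H = 1 if all 8 edges of H are present in G. Then P[X_H = 1] = p^{8} = (1/3)^{8} = 1/6561.
By linearity: E[X] = Σ_H E[X_H] = 4782969 · p^{8} = 4782969 · 1/6561 = 729.
Numerically: E[X] ≈ 729.

E[X] = 4782969 · (1/3)^{8} = 729 ≈ 729.


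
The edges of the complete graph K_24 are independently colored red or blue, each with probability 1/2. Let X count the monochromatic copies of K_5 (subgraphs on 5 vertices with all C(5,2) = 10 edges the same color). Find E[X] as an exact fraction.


Let X = Σ_S X_S over the C(24, 5) = 42504 subsets S of size 5, where X_S = 1 if the K_5 on S is monochromatic.
For a fixed S, the K_5 on S has C(5, 2) = 10 edges. P[all 10 edges red] = (1/2)^10, and likewise for blue, so P[monochromatic] = 2·(1/2)^10 = 2^{1 − 10} = 1/512.
By linearity of expectation: E[X] = C(24, 5) · 2^{1 − 10} = 42504 · 1/512 = 5313/64.
Numerically: E[X] ≈ 83.0156.

E[X] = C(24,5)·2^(1−C(5,2)) = 5313/64 ≈ 83.0156.


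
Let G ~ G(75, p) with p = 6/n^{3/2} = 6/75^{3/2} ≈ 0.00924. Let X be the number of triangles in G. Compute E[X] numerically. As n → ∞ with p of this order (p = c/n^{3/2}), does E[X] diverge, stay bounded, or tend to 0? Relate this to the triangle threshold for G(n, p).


Number of potential triangles: C(75, 3) = 67525.
Each occurs with probability p³ ≈ (0.00924)³ ≈ 7.88276e-07.
By linearity: E[X] = C(75, 3)·p³ ≈ 67525 · 7.88276e-07 ≈ 0.053.
Since α = 3/2 > 1, p = c/n^{3/2} = o(1/n) is below the triangle threshold p ~ 1/n. Asymptotically E[X] ~ (c³/6)·n^{3(1−α)} = (6³/6)·n^{-1.5} → 0, so by Markov's inequality G has no triangles w.h.p.

E[X] ≈ 0.053; in regime p = Θ(1/n^{3/2}) E[X] tends to 0 (below the triangle threshold p ~ 1/n).


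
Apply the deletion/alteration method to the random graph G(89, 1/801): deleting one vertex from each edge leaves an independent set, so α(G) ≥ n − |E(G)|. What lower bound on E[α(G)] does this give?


E[|E(G)|] = C(89, 2)·p = 3916 · (1/801) = 44/9.
E[α(G)] ≥ n − E[|E(G)|] = 89 − 44/9 = 757/9.
Numerically: ≈ 84.11111.
(This is only a lower bound; the true E[α(G)] may be larger.)

E[α(G)] ≥ 757/9 ≈ 84.11111.


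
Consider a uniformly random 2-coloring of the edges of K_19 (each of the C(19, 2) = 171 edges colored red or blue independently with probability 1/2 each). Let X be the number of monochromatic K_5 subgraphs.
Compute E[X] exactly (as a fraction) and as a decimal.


Let X = Σ_S X_S over the C(19, 5) = 11628 subsets S of size 5, where X_S = 1 if the K_5 on S is monochromatic.
For a fixed S, the K_5 on S has C(5, 2) = 10 edges. P[all 10 edges red] = (1/2)^10, and likewise for blue, so P[monochromatic] = 2·(1/2)^10 = 2^{1 − 10} = 1/512.
By linearity of expectation: E[X] = C(19, 5) · 2^{1 − 10} = 11628 · 1/512 = 2907/128.
Numerically: E[X] ≈ 22.7109.

E[X] = C(19,5)·2^(1−C(5,2)) = 2907/128 ≈ 22.7109.
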